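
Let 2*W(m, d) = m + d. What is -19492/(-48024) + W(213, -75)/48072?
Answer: 39180545/96192072 ≈ 0.40732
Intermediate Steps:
W(m, d) = d/2 + m/2 (W(m, d) = (m + d)/2 = (d + m)/2 = d/2 + m/2)
-19492/(-48024) + W(213, -75)/48072 = -19492/(-48024) + ((1/2)*(-75) + (1/2)*213)/48072 = -19492*(-1/48024) + (-75/2 + 213/2)*(1/48072) = 4873/12006 + 69*(1/48072) = 4873/12006 + 23/16024 = 39180545/96192072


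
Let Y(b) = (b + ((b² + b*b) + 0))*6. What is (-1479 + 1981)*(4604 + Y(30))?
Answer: 7823168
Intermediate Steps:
Y(b) = 6*b + 12*b² (Y(b) = (b + ((b² + b²) + 0))*6 = (b + (2*b² + 0))*6 = (b + 2*b²)*6 = 6*b + 12*b²)
(-1479 + 1981)*(4604 + Y(30)) = (-1479 + 1981)*(4604 + 6*30*(1 + 2*30)) = 502*(4604 + 6*30*(1 + 60)) = 502*(4604 + 6*30*61) = 502*(4604 + 10980) = 502*15584 = 7823168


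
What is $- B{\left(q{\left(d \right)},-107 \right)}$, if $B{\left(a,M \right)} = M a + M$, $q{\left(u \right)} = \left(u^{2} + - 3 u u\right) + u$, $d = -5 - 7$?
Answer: $-31993$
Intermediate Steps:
$d = -12$
$q{\left(u \right)} = u - 2 u^{2}$ ($q{\left(u \right)} = \left(u^{2} - 3 u^{2}\right) + u = - 2 u^{2} + u = u - 2 u^{2}$)
$B{\left(a,M \right)} = M + M a$
$- B{\left(q{\left(d \right)},-107 \right)} = - \left(-107\right) \left(1 - 12 \left(1 - -24\right)\right) = - \left(-107\right) \left(1 - 12 \left(1 + 24\right)\right) = - \left(-107\right) \left(1 - 300\right) = - \left(-107\right) \left(-299\right) = \left(-1\right) 31993 = -31993$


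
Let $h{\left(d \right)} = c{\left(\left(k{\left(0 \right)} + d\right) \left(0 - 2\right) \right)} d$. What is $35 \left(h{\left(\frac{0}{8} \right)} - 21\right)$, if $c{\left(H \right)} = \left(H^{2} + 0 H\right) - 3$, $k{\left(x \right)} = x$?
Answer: $-735$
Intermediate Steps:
$c{\left(H \right)} = -3 + H^{2}$ ($c{\left(H \right)} = \left(H^{2} + 0\right) - 3 = H^{2} - 3 = -3 + H^{2}$)
$h{\left(d \right)} = d \left(-3 + 4 d^{2}\right)$ ($h{\left(d \right)} = \left(-3 + \left(\left(0 + d\right) \left(0 - 2\right)\right)^{2}\right) d = \left(-3 + \left(d \left(-2\right)\right)^{2}\right) d = \left(-3 + \left(- 2 d\right)^{2}\right) d = \left(-3 + 4 d^{2}\right) d = d \left(-3 + 4 d^{2}\right)$)
$35 \left(h{\left(\frac{0}{8} \right)} - 21\right) = 35 \left(\frac{0}{8} \left(-3 + 4 \left(\frac{0}{8}\right)^{2}\right) - 21\right) = 35 \left(0 \cdot \frac{1}{8} \left(-3 + 4 \left(0 \cdot \frac{1}{8}\right)^{2}\right) - 21\right) = 35 \left(0 \left(-3 + 4 \cdot 0^{2}\right) - 21\right) = 35 \left(0 \left(-3 + 4 \cdot 0\right) - 21\right) = 35 \left(0 \left(-3 + 0\right) - 21\right) = 35 \left(0 \left(-3\right) - 21\right) = 35 \left(0 - 21\right) = 35 \left(-21\right) = -735$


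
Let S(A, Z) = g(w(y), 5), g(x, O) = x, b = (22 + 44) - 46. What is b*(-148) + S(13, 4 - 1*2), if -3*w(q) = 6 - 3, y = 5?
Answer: -2961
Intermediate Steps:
w(q) = -1 (w(q) = -(6 - 3)/3 = -⅓*3 = -1)
b = 20 (b = 66 - 46 = 20)
S(A, Z) = -1
b*(-148) + S(13, 4 - 1*2) = 20*(-148) - 1 = -2960 - 1 = -2961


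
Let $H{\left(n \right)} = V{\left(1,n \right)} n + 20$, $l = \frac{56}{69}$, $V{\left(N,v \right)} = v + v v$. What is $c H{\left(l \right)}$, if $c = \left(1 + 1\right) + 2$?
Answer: $\frac{27848720}{328509} \approx 84.773$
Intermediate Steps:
$c = 4$ ($c = 2 + 2 = 4$)
$V{\left(N,v \right)} = v + v^{2}$
$l = \frac{56}{69}$ ($l = 56 \cdot \frac{1}{69} = \frac{56}{69} \approx 0.81159$)
$H{\left(n \right)} = 20 + n^{2} \left(1 + n\right)$ ($H{\left(n \right)} = n \left(1 + n\right) n + 20 = n^{2} \left(1 + n\right) + 20 = 20 + n^{2} \left(1 + n\right)$)
$c H{\left(l \right)} = 4 \left(20 + \left(\frac{56}{69}\right)^{2} \left(1 + \frac{56}{69}\right)\right) = 4 \left(20 + \frac{3136}{4761} \cdot \frac{125}{69}\right) = 4 \left(20 + \frac{392000}{328509}\right) = 4 \cdot \frac{6962180}{328509} = \frac{27848720}{328509}$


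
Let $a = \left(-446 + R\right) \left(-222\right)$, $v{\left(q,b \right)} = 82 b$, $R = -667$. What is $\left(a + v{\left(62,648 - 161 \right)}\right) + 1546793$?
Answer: $1833813$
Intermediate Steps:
$a = 247086$ ($a = \left(-446 - 667\right) \left(-222\right) = \left(-1113\right) \left(-222\right) = 247086$)
$\left(a + v{\left(62,648 - 161 \right)}\right) + 1546793 = \left(247086 + 82 \left(648 - 161\right)\right) + 1546793 = \left(247086 + 82 \cdot 487\right) + 1546793 = \left(247086 + 39934\right) + 1546793 = 287020 + 1546793 = 1833813$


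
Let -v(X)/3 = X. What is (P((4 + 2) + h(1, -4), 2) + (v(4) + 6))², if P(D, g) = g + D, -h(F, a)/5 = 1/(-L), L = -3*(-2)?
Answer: 289/36 ≈ 8.0278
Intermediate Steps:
L = 6
v(X) = -3*X
h(F, a) = ⅚ (h(F, a) = -5/((-1*6)) = -5/(-6) = -5*(-⅙) = ⅚)
P(D, g) = D + g
(P((4 + 2) + h(1, -4), 2) + (v(4) + 6))² = ((((4 + 2) + ⅚) + 2) + (-3*4 + 6))² = (((6 + ⅚) + 2) + (-12 + 6))² = ((41/6 + 2) - 6)² = (53/6 - 6)² = (17/6)² = 289/36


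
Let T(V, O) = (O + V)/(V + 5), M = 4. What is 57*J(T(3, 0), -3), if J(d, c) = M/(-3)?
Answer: -76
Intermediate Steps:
T(V, O) = (O + V)/(5 + V)
J(d, c) = -4/3 (J(d, c) = 4/(-3) = 4*(-⅓) = -4/3)
57*J(T(3, 0), -3) = 57*(-4/3) = -76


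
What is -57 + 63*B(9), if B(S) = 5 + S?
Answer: 825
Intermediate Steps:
-57 + 63*B(9) = -57 + 63*(5 + 9) = -57 + 63*14 = -57 + 882 = 825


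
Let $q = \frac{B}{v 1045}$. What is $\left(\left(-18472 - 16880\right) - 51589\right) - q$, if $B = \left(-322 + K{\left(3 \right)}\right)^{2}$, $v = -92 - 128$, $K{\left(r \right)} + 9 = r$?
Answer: $- \frac{4996907079}{57475} \approx -86941.0$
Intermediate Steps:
$K{\left(r \right)} = -9 + r$
$v = -220$ ($v = -92 - 128 = -220$)
$B = 107584$ ($B = \left(-322 + \left(-9 + 3\right)\right)^{2} = \left(-322 - 6\right)^{2} = \left(-328\right)^{2} = 107584$)
$q = - \frac{26896}{57475}$ ($q = \frac{107584}{\left(-220\right) 1045} = \frac{107584}{-229900} = 107584 \left(- \frac{1}{229900}\right) = - \frac{26896}{57475} \approx -0.46796$)
$\left(\left(-18472 - 16880\right) - 51589\right) - q = \left(\left(-18472 - 16880\right) - 51589\right) - - \frac{26896}{57475} = \left(\left(-18472 - 16880\right) - 51589\right) + \frac{26896}{57475} = \left(-35352 - 51589\right) + \frac{26896}{57475} = -86941 + \frac{26896}{57475} = - \frac{4996907079}{57475}$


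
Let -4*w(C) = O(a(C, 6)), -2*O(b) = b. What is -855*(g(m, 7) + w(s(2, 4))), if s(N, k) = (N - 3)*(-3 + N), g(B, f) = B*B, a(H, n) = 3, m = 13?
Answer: -1158525/8 ≈ -1.4482e+5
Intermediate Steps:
g(B, f) = B²
s(N, k) = (-3 + N)² (s(N, k) = (-3 + N)*(-3 + N) = (-3 + N)²)
O(b) = -b/2
w(C) = 3/8 (w(C) = -(-1)*3/8 = -¼*(-3/2) = 3/8)
-855*(g(m, 7) + w(s(2, 4))) = -855*(13² + 3/8) = -855*(169 + 3/8) = -855*1355/8 = -1158525/8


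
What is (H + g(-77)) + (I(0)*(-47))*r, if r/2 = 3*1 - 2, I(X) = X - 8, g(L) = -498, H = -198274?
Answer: -198020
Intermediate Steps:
I(X) = -8 + X
r = 2 (r = 2*(3*1 - 2) = 2*(3 - 2) = 2*1 = 2)
(H + g(-77)) + (I(0)*(-47))*r = (-198274 - 498) + ((-8 + 0)*(-47))*2 = -198772 - 8*(-47)*2 = -198772 + 376*2 = -198772 + 752 = -198020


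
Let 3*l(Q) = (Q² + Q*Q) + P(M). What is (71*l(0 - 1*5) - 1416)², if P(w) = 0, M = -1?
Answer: 487204/9 ≈ 54134.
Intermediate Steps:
l(Q) = 2*Q²/3 (l(Q) = ((Q² + Q*Q) + 0)/3 = ((Q² + Q²) + 0)/3 = (2*Q² + 0)/3 = (2*Q²)/3 = 2*Q²/3)
(71*l(0 - 1*5) - 1416)² = (71*(2*(0 - 1*5)²/3) - 1416)² = (71*(2*(0 - 5)²/3) - 1416)² = (71*((⅔)*(-5)²) - 1416)² = (71*((⅔)*25) - 1416)² = (71*(50/3) - 1416)² = (3550/3 - 1416)² = (-698/3)² = 487204/9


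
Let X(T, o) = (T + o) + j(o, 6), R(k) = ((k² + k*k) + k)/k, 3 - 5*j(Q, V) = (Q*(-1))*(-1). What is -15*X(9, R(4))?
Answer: -252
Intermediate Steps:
j(Q, V) = ⅗ - Q/5 (j(Q, V) = ⅗ - Q*(-1)*(-1)/5 = ⅗ - (-Q)*(-1)/5 = ⅗ - Q/5)
R(k) = (k + 2*k²)/k (R(k) = ((k² + k²) + k)/k = (2*k² + k)/k = (k + 2*k²)/k)
X(T, o) = ⅗ + T + 4*o/5 (X(T, o) = (T + o) + (⅗ - o/5) = ⅗ + T + 4*o/5)
-15*X(9, R(4)) = -15*(⅗ + 9 + 4*(1 + 2*4)/5) = -15*(⅗ + 9 + 4*(1 + 8)/5) = -15*(⅗ + 9 + (⅘)*9) = -15*(⅗ + 9 + 36/5) = -15*84/5 = -252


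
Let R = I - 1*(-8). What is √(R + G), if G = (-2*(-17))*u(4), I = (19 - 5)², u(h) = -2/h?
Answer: √187 ≈ 13.675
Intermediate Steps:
I = 196 (I = 14² = 196)
G = -17 (G = (-2*(-17))*(-2/4) = 34*(-2*¼) = 34*(-½) = -17)
R = 204 (R = 196 - 1*(-8) = 196 + 8 = 204)
√(R + G) = √(204 - 17) = √187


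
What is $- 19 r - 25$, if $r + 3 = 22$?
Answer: $-386$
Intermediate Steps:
$r = 19$ ($r = -3 + 22 = 19$)
$- 19 r - 25 = \left(-19\right) 19 - 25 = -361 - 25 = -386$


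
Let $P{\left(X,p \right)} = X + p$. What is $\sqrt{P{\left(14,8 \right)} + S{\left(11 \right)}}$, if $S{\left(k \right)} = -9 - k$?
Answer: $\sqrt{2} \approx 1.4142$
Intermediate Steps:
$\sqrt{P{\left(14,8 \right)} + S{\left(11 \right)}} = \sqrt{\left(14 + 8\right) - 20} = \sqrt{22 - 20} = \sqrt{2}$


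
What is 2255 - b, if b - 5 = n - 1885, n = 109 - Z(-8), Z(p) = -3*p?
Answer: 4050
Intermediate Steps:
n = 85 (n = 109 - (-3)*(-8) = 109 - 1*24 = 109 - 24 = 85)
b = -1795 (b = 5 + (85 - 1885) = 5 - 1800 = -1795)
2255 - b = 2255 - 1*(-1795) = 2255 + 1795 = 4050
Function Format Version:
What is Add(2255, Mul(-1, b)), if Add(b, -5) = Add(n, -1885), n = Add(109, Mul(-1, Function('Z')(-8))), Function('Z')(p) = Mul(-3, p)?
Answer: 4050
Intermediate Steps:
n = 85 (n = Add(109, Mul(-1, Mul(-3, -8))) = Add(109, Mul(-1, 24)) = Add(109, -24) = 85)
b = -1795 (b = Add(5, Add(85, -1885)) = Add(5, -1800) = -1795)
Add(2255, Mul(-1, b)) = Add(2255, Mul(-1, -1795)) = Add(2255, 1795) = 4050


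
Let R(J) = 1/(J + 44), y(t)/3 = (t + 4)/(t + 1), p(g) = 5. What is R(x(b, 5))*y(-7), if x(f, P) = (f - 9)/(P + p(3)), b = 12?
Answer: 15/443 ≈ 0.033860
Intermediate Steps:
y(t) = 3*(4 + t)/(1 + t) (y(t) = 3*((t + 4)/(t + 1)) = 3*((4 + t)/(1 + t)) = 3*(4 + t)/(1 + t))
x(f, P) = (-9 + f)/(5 + P) (x(f, P) = (f - 9)/(P + 5) = (-9 + f)/(5 + P))
R(J) = 1/(44 + J)
R(x(b, 5))*y(-7) = (3*(4 - 7)/(1 - 7))/(44 + (-9 + 12)/(5 + 5)) = (3*(-3)/(-6))/(44 + 3/10) = (3*(-⅙)*(-3))/(44 + (⅒)*3) = (3/2)/(44 + 3/10) = (3/2)/(443/10) = (10/443)*(3/2) = 15/443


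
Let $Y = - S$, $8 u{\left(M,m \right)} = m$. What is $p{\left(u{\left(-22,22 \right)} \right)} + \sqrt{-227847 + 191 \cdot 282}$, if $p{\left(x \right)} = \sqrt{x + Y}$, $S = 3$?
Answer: $i \left(\frac{1}{2} + \sqrt{173985}\right) \approx 417.62 i$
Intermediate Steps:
$u{\left(M,m \right)} = \frac{m}{8}$
$Y = -3$ ($Y = \left(-1\right) 3 = -3$)
$p{\left(x \right)} = \sqrt{-3 + x}$ ($p{\left(x \right)} = \sqrt{x - 3} = \sqrt{-3 + x}$)
$p{\left(u{\left(-22,22 \right)} \right)} + \sqrt{-227847 + 191 \cdot 282} = \sqrt{-3 + \frac{1}{8} \cdot 22} + \sqrt{-227847 + 191 \cdot 282} = \sqrt{-3 + \frac{11}{4}} + \sqrt{-227847 + 53862} = \sqrt{- \frac{1}{4}} + \sqrt{-173985} = \frac{i}{2} + i \sqrt{173985}$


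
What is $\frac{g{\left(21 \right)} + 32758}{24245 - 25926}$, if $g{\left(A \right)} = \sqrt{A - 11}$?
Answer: $- \frac{32758}{1681} - \frac{\sqrt{10}}{1681} \approx -19.489$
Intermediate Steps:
$g{\left(A \right)} = \sqrt{-11 + A}$
$\frac{g{\left(21 \right)} + 32758}{24245 - 25926} = \frac{\sqrt{-11 + 21} + 32758}{24245 - 25926} = \frac{\sqrt{10} + 32758}{-1681} = \left(32758 + \sqrt{10}\right) \left(- \frac{1}{1681}\right) = - \frac{32758}{1681} - \frac{\sqrt{10}}{1681}$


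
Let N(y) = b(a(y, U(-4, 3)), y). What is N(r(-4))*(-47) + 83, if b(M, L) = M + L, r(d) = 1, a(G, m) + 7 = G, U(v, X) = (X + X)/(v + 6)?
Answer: 318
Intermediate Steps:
U(v, X) = 2*X/(6 + v) (U(v, X) = (2*X)/(6 + v) = 2*X/(6 + v))
a(G, m) = -7 + G
b(M, L) = L + M
N(y) = -7 + 2*y (N(y) = y + (-7 + y) = -7 + 2*y)
N(r(-4))*(-47) + 83 = (-7 + 2*1)*(-47) + 83 = (-7 + 2)*(-47) + 83 = -5*(-47) + 83 = 235 + 83 = 318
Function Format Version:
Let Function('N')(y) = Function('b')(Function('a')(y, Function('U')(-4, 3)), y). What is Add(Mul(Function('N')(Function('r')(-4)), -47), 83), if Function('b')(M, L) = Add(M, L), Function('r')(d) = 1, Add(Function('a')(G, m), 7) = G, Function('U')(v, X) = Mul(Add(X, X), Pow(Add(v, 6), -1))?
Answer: 318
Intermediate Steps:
Function('U')(v, X) = Mul(2, X, Pow(Add(6, v), -1)) (Function('U')(v, X) = Mul(Mul(2, X), Pow(Add(6, v), -1)) = Mul(2, X, Pow(Add(6, v), -1)))
Function('a')(G, m) = Add(-7, G)
Function('b')(M, L) = Add(L, M)
Function('N')(y) = Add(-7, Mul(2, y)) (Function('N')(y) = Add(y, Add(-7, y)) = Add(-7, Mul(2, y)))
Add(Mul(Function('N')(Function('r')(-4)), -47), 83) = Add(Mul(Add(-7, Mul(2, 1)), -47), 83) = Add(Mul(Add(-7, 2), -47), 83) = Add(Mul(-5, -47), 83) = Add(235, 83) = 318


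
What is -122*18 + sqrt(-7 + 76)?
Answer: -2196 + sqrt(69) ≈ -2187.7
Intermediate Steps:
-122*18 + sqrt(-7 + 76) = -2196 + sqrt(69)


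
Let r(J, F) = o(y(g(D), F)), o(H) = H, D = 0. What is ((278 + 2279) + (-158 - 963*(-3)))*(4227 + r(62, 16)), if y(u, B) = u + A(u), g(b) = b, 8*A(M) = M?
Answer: 22352376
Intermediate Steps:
A(M) = M/8
y(u, B) = 9*u/8 (y(u, B) = u + u/8 = 9*u/8)
r(J, F) = 0 (r(J, F) = (9/8)*0 = 0)
((278 + 2279) + (-158 - 963*(-3)))*(4227 + r(62, 16)) = ((278 + 2279) + (-158 - 963*(-3)))*(4227 + 0) = (2557 + (-158 - 1*(-2889)))*4227 = (2557 + (-158 + 2889))*4227 = (2557 + 2731)*4227 = 5288*4227 = 22352376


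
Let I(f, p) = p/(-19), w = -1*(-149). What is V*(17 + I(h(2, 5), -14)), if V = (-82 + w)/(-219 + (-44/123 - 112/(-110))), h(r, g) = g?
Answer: -152746935/28064273 ≈ -5.4428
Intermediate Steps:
w = 149
I(f, p) = -p/19 (I(f, p) = p*(-1/19) = -p/19)
V = -453255/1477067 (V = (-82 + 149)/(-219 + (-44/123 - 112/(-110))) = 67/(-219 + (-44*1/123 - 112*(-1/110))) = 67/(-219 + (-44/123 + 56/55)) = 67/(-219 + 4468/6765) = 67/(-1477067/6765) = 67*(-6765/1477067) = -453255/1477067 ≈ -0.30686)
V*(17 + I(h(2, 5), -14)) = -453255*(17 - 1/19*(-14))/1477067 = -453255*(17 + 14/19)/1477067 = -453255/1477067*337/19 = -152746935/28064273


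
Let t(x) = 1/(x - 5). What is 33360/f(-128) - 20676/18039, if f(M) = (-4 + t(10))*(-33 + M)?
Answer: 140269396/2627681 ≈ 53.381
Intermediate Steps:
t(x) = 1/(-5 + x)
f(M) = 627/5 - 19*M/5 (f(M) = (-4 + 1/(-5 + 10))*(-33 + M) = (-4 + 1/5)*(-33 + M) = (-4 + ⅕)*(-33 + M) = -19*(-33 + M)/5 = 627/5 - 19*M/5)
33360/f(-128) - 20676/18039 = 33360/(627/5 - 19/5*(-128)) - 20676/18039 = 33360/(627/5 + 2432/5) - 20676*1/18039 = 33360/(3059/5) - 6892/6013 = 33360*(5/3059) - 6892/6013 = 166800/3059 - 6892/6013 = 140269396/2627681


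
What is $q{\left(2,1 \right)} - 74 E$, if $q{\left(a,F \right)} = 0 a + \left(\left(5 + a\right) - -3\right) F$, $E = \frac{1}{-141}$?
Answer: $\frac{1484}{141} \approx 10.525$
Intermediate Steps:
$E = - \frac{1}{141} \approx -0.0070922$
$q{\left(a,F \right)} = F \left(8 + a\right)$ ($q{\left(a,F \right)} = 0 + \left(\left(5 + a\right) + 3\right) F = 0 + \left(8 + a\right) F = 0 + F \left(8 + a\right) = F \left(8 + a\right)$)
$q{\left(2,1 \right)} - 74 E = 1 \left(8 + 2\right) - - \frac{74}{141} = 1 \cdot 10 + \frac{74}{141} = 10 + \frac{74}{141} = \frac{1484}{141}$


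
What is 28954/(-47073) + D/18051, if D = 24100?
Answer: 203936882/283238241 ≈ 0.72002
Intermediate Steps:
28954/(-47073) + D/18051 = 28954/(-47073) + 24100/18051 = 28954*(-1/47073) + 24100*(1/18051) = -28954/47073 + 24100/18051 = 203936882/283238241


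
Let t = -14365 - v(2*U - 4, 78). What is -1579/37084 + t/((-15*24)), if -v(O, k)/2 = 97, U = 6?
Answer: 131237231/3337560 ≈ 39.321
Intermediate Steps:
v(O, k) = -194 (v(O, k) = -2*97 = -194)
t = -14171 (t = -14365 - 1*(-194) = -14365 + 194 = -14171)
-1579/37084 + t/((-15*24)) = -1579/37084 - 14171/((-15*24)) = -1579*1/37084 - 14171/(-360) = -1579/37084 - 14171*(-1/360) = -1579/37084 + 14171/360 = 131237231/3337560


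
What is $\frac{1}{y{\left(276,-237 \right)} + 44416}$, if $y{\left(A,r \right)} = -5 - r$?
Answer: $\frac{1}{44648} \approx 2.2397 \cdot 10^{-5}$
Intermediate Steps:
$\frac{1}{y{\left(276,-237 \right)} + 44416} = \frac{1}{\left(-5 - -237\right) + 44416} = \frac{1}{\left(-5 + 237\right) + 44416} = \frac{1}{232 + 44416} = \frac{1}{44648}$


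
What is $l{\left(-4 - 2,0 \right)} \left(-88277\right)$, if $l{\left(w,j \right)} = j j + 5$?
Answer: $-441385$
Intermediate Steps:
$l{\left(w,j \right)} = 5 + j^{2}$ ($l{\left(w,j \right)} = j^{2} + 5 = 5 + j^{2}$)
$l{\left(-4 - 2,0 \right)} \left(-88277\right) = \left(5 + 0^{2}\right) \left(-88277\right) = \left(5 + 0\right) \left(-88277\right) = 5 \left(-88277\right) = -441385$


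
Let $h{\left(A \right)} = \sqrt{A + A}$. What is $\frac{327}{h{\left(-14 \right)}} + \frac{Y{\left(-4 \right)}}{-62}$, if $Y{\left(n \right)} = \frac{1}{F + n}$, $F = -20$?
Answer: $\frac{1}{1488} - \frac{327 i \sqrt{7}}{14} \approx 0.00067204 - 61.797 i$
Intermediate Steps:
$h{\left(A \right)} = \sqrt{2} \sqrt{A}$ ($h{\left(A \right)} = \sqrt{2 A} = \sqrt{2} \sqrt{A}$)
$Y{\left(n \right)} = \frac{1}{-20 + n}$
$\frac{327}{h{\left(-14 \right)}} + \frac{Y{\left(-4 \right)}}{-62} = \frac{327}{\sqrt{2} \sqrt{-14}} + \frac{1}{\left(-20 - 4\right) \left(-62\right)} = \frac{327}{\sqrt{2} i \sqrt{14}} + \frac{1}{-24} \left(- \frac{1}{62}\right) = \frac{327}{2 i \sqrt{7}} - - \frac{1}{1488} = 327 \left(- \frac{i \sqrt{7}}{14}\right) + \frac{1}{1488} = - \frac{327 i \sqrt{7}}{14} + \frac{1}{1488} = \frac{1}{1488} - \frac{327 i \sqrt{7}}{14}$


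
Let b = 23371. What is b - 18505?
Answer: 4866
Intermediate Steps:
b - 18505 = 23371 - 18505 = 4866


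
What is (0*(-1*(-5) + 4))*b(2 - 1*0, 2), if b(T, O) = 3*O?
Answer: 0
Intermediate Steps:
(0*(-1*(-5) + 4))*b(2 - 1*0, 2) = (0*(-1*(-5) + 4))*(3*2) = (0*(5 + 4))*6 = (0*9)*6 = 0*6 = 0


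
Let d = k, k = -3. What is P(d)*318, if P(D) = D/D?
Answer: 318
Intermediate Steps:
d = -3
P(D) = 1
P(d)*318 = 1*318 = 318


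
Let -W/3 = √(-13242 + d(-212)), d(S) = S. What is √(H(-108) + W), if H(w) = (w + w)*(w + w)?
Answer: √(46656 - 93*I*√14) ≈ 216.0 - 0.8055*I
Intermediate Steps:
H(w) = 4*w² (H(w) = (2*w)*(2*w) = 4*w²)
W = -93*I*√14 (W = -3*√(-13242 - 212) = -93*I*√14 ≈ -347.97*I)
√(H(-108) + W) = √(4*(-108)² - 93*I*√14) = √(4*11664 - 93*I*√14) = √(46656 - 93*I*√14)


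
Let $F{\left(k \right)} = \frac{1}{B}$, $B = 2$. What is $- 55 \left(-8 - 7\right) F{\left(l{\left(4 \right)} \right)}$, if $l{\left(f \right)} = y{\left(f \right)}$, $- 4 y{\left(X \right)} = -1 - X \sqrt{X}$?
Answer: $\frac{825}{2} \approx 412.5$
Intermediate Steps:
$y{\left(X \right)} = \frac{1}{4} + \frac{X^{\frac{3}{2}}}{4}$ ($y{\left(X \right)} = - \frac{-1 - X \sqrt{X}}{4} = - \frac{-1 - X^{\frac{3}{2}}}{4} = \frac{1}{4} + \frac{X^{\frac{3}{2}}}{4}$)
$l{\left(f \right)} = \frac{1}{4} + \frac{f^{\frac{3}{2}}}{4}$
$F{\left(k \right)} = \frac{1}{2}$
$- 55 \left(-8 - 7\right) F{\left(l{\left(4 \right)} \right)} = - 55 \left(-8 - 7\right) \frac{1}{2} = \left(-55\right) \left(-15\right) \frac{1}{2} = 825 \cdot \frac{1}{2} = \frac{825}{2}$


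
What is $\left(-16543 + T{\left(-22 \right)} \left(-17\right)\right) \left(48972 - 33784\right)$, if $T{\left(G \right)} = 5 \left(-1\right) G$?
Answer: $-279656644$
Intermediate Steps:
$T{\left(G \right)} = - 5 G$
$\left(-16543 + T{\left(-22 \right)} \left(-17\right)\right) \left(48972 - 33784\right) = \left(-16543 + \left(-5\right) \left(-22\right) \left(-17\right)\right) \left(48972 - 33784\right) = \left(-16543 + 110 \left(-17\right)\right) 15188 = \left(-16543 - 1870\right) 15188 = \left(-18413\right) 15188 = -279656644$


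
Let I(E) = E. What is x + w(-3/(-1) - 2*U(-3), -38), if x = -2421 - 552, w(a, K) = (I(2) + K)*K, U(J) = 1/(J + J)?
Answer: -1605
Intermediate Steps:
U(J) = 1/(2*J)
w(a, K) = K*(2 + K) (w(a, K) = (2 + K)*K = K*(2 + K))
x = -2973
x + w(-3/(-1) - 2*U(-3), -38) = -2973 - 38*(2 - 38) = -2973 - 38*(-36) = -2973 + 1368 = -1605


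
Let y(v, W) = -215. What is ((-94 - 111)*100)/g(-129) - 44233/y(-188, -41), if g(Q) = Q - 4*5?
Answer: 10998217/32035 ≈ 343.32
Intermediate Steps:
g(Q) = -20 + Q (g(Q) = Q - 20 = -20 + Q)
((-94 - 111)*100)/g(-129) - 44233/y(-188, -41) = ((-94 - 111)*100)/(-20 - 129) - 44233/(-215) = -205*100/(-149) - 44233*(-1/215) = -20500*(-1/149) + 44233/215 = 20500/149 + 44233/215 = 10998217/32035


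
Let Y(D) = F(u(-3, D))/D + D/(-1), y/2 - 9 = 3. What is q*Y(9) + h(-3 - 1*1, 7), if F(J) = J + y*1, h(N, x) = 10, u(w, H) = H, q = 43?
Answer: -658/3 ≈ -219.33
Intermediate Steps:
y = 24 (y = 18 + 2*3 = 18 + 6 = 24)
F(J) = 24 + J (F(J) = J + 24*1 = J + 24 = 24 + J)
Y(D) = -D + (24 + D)/D (Y(D) = (24 + D)/D + D/(-1) = (24 + D)/D + D*(-1) = (24 + D)/D - D = -D + (24 + D)/D)
q*Y(9) + h(-3 - 1*1, 7) = 43*(1 - 1*9 + 24/9) + 10 = 43*(1 - 9 + 24*(⅑)) + 10 = 43*(1 - 9 + 8/3) + 10 = 43*(-16/3) + 10 = -688/3 + 10 = -658/3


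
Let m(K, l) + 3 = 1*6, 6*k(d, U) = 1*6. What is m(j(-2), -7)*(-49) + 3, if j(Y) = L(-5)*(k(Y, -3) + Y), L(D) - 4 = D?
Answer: -144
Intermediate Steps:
k(d, U) = 1 (k(d, U) = (1*6)/6 = (⅙)*6 = 1)
L(D) = 4 + D
j(Y) = -1 - Y (j(Y) = (4 - 5)*(1 + Y) = -(1 + Y) = -1 - Y)
m(K, l) = 3 (m(K, l) = -3 + 1*6 = -3 + 6 = 3)
m(j(-2), -7)*(-49) + 3 = 3*(-49) + 3 = -147 + 3 = -144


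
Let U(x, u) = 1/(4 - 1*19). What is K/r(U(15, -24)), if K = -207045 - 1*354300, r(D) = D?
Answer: 8420175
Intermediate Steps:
U(x, u) = -1/15 (U(x, u) = 1/(4 - 19) = 1/(-15) = -1/15)
K = -561345 (K = -207045 - 354300 = -561345)
K/r(U(15, -24)) = -561345/(-1/15) = -561345*(-15) = 8420175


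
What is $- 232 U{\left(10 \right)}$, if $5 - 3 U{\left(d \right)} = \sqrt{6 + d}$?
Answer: $- \frac{232}{3} \approx -77.333$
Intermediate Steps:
$U{\left(d \right)} = \frac{5}{3} - \frac{\sqrt{6 + d}}{3}$
$- 232 U{\left(10 \right)} = - 232 \left(\frac{5}{3} - \frac{\sqrt{6 + 10}}{3}\right) = - 232 \left(\frac{5}{3} - \frac{\sqrt{16}}{3}\right) = - 232 \left(\frac{5}{3} - \frac{4}{3}\right) = \left(-232\right) \frac{1}{3} = - \frac{232}{3}$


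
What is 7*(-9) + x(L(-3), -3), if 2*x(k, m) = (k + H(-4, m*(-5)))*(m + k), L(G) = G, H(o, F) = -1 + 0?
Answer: -51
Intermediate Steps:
H(o, F) = -1
x(k, m) = (-1 + k)*(k + m)/2 (x(k, m) = ((k - 1)*(m + k))/2 = ((-1 + k)*(k + m))/2 = (-1 + k)*(k + m)/2)
7*(-9) + x(L(-3), -3) = 7*(-9) + ((½)*(-3)² - ½*(-3) - ½*(-3) + (½)*(-3)*(-3)) = -63 + ((½)*9 + 3/2 + 3/2 + 9/2) = -63 + (9/2 + 3/2 + 3/2 + 9/2) = -63 + 12 = -51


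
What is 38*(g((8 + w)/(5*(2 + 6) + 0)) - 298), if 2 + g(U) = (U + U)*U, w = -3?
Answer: -182381/16 ≈ -11399.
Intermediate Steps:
g(U) = -2 + 2*U² (g(U) = -2 + (U + U)*U = -2 + (2*U)*U = -2 + 2*U²)
38*(g((8 + w)/(5*(2 + 6) + 0)) - 298) = 38*((-2 + 2*((8 - 3)/(5*(2 + 6) + 0))²) - 298) = 38*((-2 + 2*(5/(5*8 + 0))²) - 298) = 38*((-2 + 2*(5/(40 + 0))²) - 298) = 38*((-2 + 2*(5/40)²) - 298) = 38*((-2 + 2*(5*(1/40))²) - 298) = 38*((-2 + 2*(⅛)²) - 298) = 38*((-2 + 2*(1/64)) - 298) = 38*((-2 + 1/32) - 298) = 38*(-63/32 - 298) = 38*(-9599/32) = -182381/16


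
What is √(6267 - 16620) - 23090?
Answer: -23090 + I*√10353 ≈ -23090.0 + 101.75*I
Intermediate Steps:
√(6267 - 16620) - 23090 = √(-10353) - 23090 = I*√10353 - 23090 = -23090 + I*√10353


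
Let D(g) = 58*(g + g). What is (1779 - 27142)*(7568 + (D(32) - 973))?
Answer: -261416441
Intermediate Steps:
D(g) = 116*g (D(g) = 58*(2*g) = 116*g)
(1779 - 27142)*(7568 + (D(32) - 973)) = (1779 - 27142)*(7568 + (116*32 - 973)) = -25363*(7568 + (3712 - 973)) = -25363*(7568 + 2739) = -25363*10307 = -261416441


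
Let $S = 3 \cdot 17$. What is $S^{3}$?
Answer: $132651$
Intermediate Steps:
$S = 51$
$S^{3} = 51^{3} = 132651$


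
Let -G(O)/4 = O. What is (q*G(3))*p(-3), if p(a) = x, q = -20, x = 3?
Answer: 720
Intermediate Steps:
G(O) = -4*O
p(a) = 3
(q*G(3))*p(-3) = -(-80)*3*3 = -20*(-12)*3 = 240*3 = 720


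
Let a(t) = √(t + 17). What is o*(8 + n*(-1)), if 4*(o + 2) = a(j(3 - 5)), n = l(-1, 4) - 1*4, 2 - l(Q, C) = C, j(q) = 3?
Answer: -28 + 7*√5 ≈ -12.348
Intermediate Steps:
l(Q, C) = 2 - C
a(t) = √(17 + t)
n = -6 (n = (2 - 1*4) - 1*4 = (2 - 4) - 4 = -2 - 4 = -6)
o = -2 + √5/2 (o = -2 + √(17 + 3)/4 = -2 + √20/4 = -2 + (2*√5)/4 = -2 + √5/2 ≈ -0.88197)
o*(8 + n*(-1)) = (-2 + √5/2)*(8 - 6*(-1)) = (-2 + √5/2)*(8 + 6) = (-2 + √5/2)*14 = -28 + 7*√5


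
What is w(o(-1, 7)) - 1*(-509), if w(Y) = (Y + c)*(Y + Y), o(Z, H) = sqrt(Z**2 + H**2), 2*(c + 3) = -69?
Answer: 609 - 375*sqrt(2) ≈ 78.670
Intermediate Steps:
c = -75/2 (c = -3 + (1/2)*(-69) = -3 - 69/2 = -75/2 ≈ -37.500)
o(Z, H) = sqrt(H**2 + Z**2)
w(Y) = 2*Y*(-75/2 + Y) (w(Y) = (Y - 75/2)*(Y + Y) = (-75/2 + Y)*(2*Y) = 2*Y*(-75/2 + Y))
w(o(-1, 7)) - 1*(-509) = sqrt(7**2 + (-1)**2)*(-75 + 2*sqrt(7**2 + (-1)**2)) - 1*(-509) = sqrt(49 + 1)*(-75 + 2*sqrt(49 + 1)) + 509 = sqrt(50)*(-75 + 2*sqrt(50)) + 509 = (5*sqrt(2))*(-75 + 2*(5*sqrt(2))) + 509 = (5*sqrt(2))*(-75 + 10*sqrt(2)) + 509 = 5*sqrt(2)*(-75 + 10*sqrt(2)) + 509 = 509 + 5*sqrt(2)*(-75 + 10*sqrt(2))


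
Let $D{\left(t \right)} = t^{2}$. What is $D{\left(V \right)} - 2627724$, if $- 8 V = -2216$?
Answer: $-2550995$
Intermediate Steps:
$V = 277$ ($V = \left(- \frac{1}{8}\right) \left(-2216\right) = 277$)
$D{\left(V \right)} - 2627724 = 277^{2} - 2627724 = 76729 - 2627724 = -2550995$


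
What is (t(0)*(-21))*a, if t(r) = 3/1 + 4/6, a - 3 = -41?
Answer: 2926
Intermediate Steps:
a = -38 (a = 3 - 41 = -38)
t(r) = 11/3 (t(r) = 3*1 + 4*(⅙) = 3 + ⅔ = 11/3)
(t(0)*(-21))*a = ((11/3)*(-21))*(-38) = -77*(-38) = 2926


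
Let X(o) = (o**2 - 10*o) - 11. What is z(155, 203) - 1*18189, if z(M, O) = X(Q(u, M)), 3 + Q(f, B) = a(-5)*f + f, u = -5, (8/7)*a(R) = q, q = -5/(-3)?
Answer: -10260431/576 ≈ -17813.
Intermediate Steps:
q = 5/3 (q = -5*(-1/3) = 5/3 ≈ 1.6667)
a(R) = 35/24 (a(R) = (7/8)*(5/3) = 35/24)
Q(f, B) = -3 + 59*f/24 (Q(f, B) = -3 + (35*f/24 + f) = -3 + 59*f/24)
X(o) = -11 + o**2 - 10*o
z(M, O) = 216433/576 (z(M, O) = -11 + (-3 + (59/24)*(-5))**2 - 10*(-3 + (59/24)*(-5)) = -11 + (-3 - 295/24)**2 - 10*(-3 - 295/24) = -11 + (-367/24)**2 - 10*(-367/24) = -11 + 134689/576 + 1835/12 = 216433/576)
z(155, 203) - 1*18189 = 216433/576 - 1*18189 = 216433/576 - 18189 = -10260431/576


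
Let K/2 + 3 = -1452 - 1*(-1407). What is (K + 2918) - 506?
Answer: 2316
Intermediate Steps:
K = -96 (K = -6 + 2*(-1452 - 1*(-1407)) = -6 + 2*(-1452 + 1407) = -6 + 2*(-45) = -6 - 90 = -96)
(K + 2918) - 506 = (-96 + 2918) - 506 = 2822 - 506 = 2316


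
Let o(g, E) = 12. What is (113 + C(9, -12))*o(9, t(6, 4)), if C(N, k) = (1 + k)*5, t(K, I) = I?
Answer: 696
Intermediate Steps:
C(N, k) = 5 + 5*k
(113 + C(9, -12))*o(9, t(6, 4)) = (113 + (5 + 5*(-12)))*12 = (113 + (5 - 60))*12 = (113 - 55)*12 = 58*12 = 696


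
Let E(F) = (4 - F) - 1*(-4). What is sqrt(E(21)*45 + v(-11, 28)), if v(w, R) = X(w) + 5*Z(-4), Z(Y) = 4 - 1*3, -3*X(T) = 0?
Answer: 2*I*sqrt(145) ≈ 24.083*I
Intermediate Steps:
X(T) = 0 (X(T) = -1/3*0 = 0)
E(F) = 8 - F (E(F) = (4 - F) + 4 = 8 - F)
Z(Y) = 1 (Z(Y) = 4 - 3 = 1)
v(w, R) = 5 (v(w, R) = 0 + 5*1 = 0 + 5 = 5)
sqrt(E(21)*45 + v(-11, 28)) = sqrt((8 - 1*21)*45 + 5) = sqrt((8 - 21)*45 + 5) = sqrt(-13*45 + 5) = sqrt(-585 + 5) = sqrt(-580) = 2*I*sqrt(145)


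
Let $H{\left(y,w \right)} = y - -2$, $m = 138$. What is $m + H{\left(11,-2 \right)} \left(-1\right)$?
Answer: $125$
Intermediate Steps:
$H{\left(y,w \right)} = 2 + y$ ($H{\left(y,w \right)} = y + 2 = 2 + y$)
$m + H{\left(11,-2 \right)} \left(-1\right) = 138 + \left(2 + 11\right) \left(-1\right) = 138 + 13 \left(-1\right) = 138 - 13 = 125$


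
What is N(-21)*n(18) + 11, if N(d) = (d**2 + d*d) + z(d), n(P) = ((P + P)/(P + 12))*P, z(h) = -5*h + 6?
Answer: 107299/5 ≈ 21460.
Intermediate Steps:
z(h) = 6 - 5*h
n(P) = 2*P**2/(12 + P) (n(P) = ((2*P)/(12 + P))*P = (2*P/(12 + P))*P = 2*P**2/(12 + P))
N(d) = 6 - 5*d + 2*d**2 (N(d) = (d**2 + d*d) + (6 - 5*d) = (d**2 + d**2) + (6 - 5*d) = 2*d**2 + (6 - 5*d) = 6 - 5*d + 2*d**2)
N(-21)*n(18) + 11 = (6 - 5*(-21) + 2*(-21)**2)*(2*18**2/(12 + 18)) + 11 = (6 + 105 + 2*441)*(2*324/30) + 11 = (6 + 105 + 882)*(2*324*(1/30)) + 11 = 993*(108/5) + 11 = 107244/5 + 11 = 107299/5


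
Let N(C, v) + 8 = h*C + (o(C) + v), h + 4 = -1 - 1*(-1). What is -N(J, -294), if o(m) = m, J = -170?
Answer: -208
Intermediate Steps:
h = -4 (h = -4 + (-1 - 1*(-1)) = -4 + (-1 + 1) = -4 + 0 = -4)
N(C, v) = -8 + v - 3*C (N(C, v) = -8 + (-4*C + (C + v)) = -8 + (v - 3*C) = -8 + v - 3*C)
-N(J, -294) = -(-8 - 294 - 3*(-170)) = -(-8 - 294 + 510) = -1*208 = -208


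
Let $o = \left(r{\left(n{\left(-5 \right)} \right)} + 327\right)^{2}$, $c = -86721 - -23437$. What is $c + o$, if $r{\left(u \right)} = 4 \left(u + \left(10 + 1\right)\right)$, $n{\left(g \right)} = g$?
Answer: $59917$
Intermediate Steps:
$r{\left(u \right)} = 44 + 4 u$ ($r{\left(u \right)} = 4 \left(u + 11\right) = 4 \left(11 + u\right) = 44 + 4 u$)
$c = -63284$ ($c = -86721 + 23437 = -63284$)
$o = 123201$ ($o = \left(\left(44 + 4 \left(-5\right)\right) + 327\right)^{2} = \left(\left(44 - 20\right) + 327\right)^{2} = \left(24 + 327\right)^{2} = 351^{2} = 123201$)
$c + o = -63284 + 123201 = 59917$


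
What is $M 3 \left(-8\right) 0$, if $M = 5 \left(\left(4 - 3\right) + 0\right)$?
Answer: $0$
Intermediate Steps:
$M = 5$ ($M = 5 \left(1 + 0\right) = 5 \cdot 1 = 5$)
$M 3 \left(-8\right) 0 = 5 \cdot 3 \left(-8\right) 0 = 5 \left(\left(-24\right) 0\right) = 5 \cdot 0 = 0$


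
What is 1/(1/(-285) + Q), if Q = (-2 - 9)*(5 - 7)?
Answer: 285/6269 ≈ 0.045462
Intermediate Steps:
Q = 22 (Q = -11*(-2) = 22)
1/(1/(-285) + Q) = 1/(1/(-285) + 22) = 1/(-1/285 + 22) = 1/(6269/285) = 285/6269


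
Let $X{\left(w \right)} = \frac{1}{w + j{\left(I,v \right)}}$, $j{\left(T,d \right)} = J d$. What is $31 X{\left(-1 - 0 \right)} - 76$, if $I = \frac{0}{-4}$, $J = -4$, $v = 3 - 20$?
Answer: $- \frac{5061}{67} \approx -75.537$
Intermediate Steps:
$v = -17$ ($v = 3 - 20 = -17$)
$I = 0$ ($I = 0 \left(- \frac{1}{4}\right) = 0$)
$j{\left(T,d \right)} = - 4 d$
$X{\left(w \right)} = \frac{1}{68 + w}$ ($X{\left(w \right)} = \frac{1}{w - -68} = \frac{1}{w + 68} = \frac{1}{68 + w}$)
$31 X{\left(-1 - 0 \right)} - 76 = \frac{31}{68 - 1} - 76 = \frac{31}{67} - 76 = - \frac{5061}{67}$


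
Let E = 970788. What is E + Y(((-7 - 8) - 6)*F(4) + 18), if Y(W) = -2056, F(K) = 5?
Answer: 968732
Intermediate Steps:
E + Y(((-7 - 8) - 6)*F(4) + 18) = 970788 - 2056 = 968732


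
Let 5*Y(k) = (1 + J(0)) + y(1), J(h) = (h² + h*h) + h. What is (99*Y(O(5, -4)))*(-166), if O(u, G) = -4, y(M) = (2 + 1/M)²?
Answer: -32868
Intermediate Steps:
J(h) = h + 2*h² (J(h) = (h² + h²) + h = 2*h² + h = h + 2*h²)
Y(k) = 2 (Y(k) = ((1 + 0*(1 + 2*0)) + (1 + 2*1)²/1²)/5 = ((1 + 0*(1 + 0)) + 1*(1 + 2)²)/5 = ((1 + 0*1) + 1*3²)/5 = ((1 + 0) + 1*9)/5 = (1 + 9)/5 = (⅕)*10 = 2)
(99*Y(O(5, -4)))*(-166) = (99*2)*(-166) = 198*(-166) = -32868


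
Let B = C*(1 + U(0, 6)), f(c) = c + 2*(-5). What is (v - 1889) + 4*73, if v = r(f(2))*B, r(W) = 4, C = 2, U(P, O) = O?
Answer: -1541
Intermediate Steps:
f(c) = -10 + c (f(c) = c - 10 = -10 + c)
B = 14 (B = 2*(1 + 6) = 2*7 = 14)
v = 56 (v = 4*14 = 56)
(v - 1889) + 4*73 = (56 - 1889) + 4*73 = -1833 + 292 = -1541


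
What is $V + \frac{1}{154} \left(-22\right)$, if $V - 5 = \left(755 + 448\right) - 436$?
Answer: $\frac{5403}{7} \approx 771.86$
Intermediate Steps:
$V = 772$ ($V = 5 + \left(\left(755 + 448\right) - 436\right) = 5 + \left(1203 - 436\right) = 5 + 767 = 772$)
$V + \frac{1}{154} \left(-22\right) = 772 + \frac{1}{154} \left(-22\right) = 772 - \frac{1}{7} = \frac{5403}{7}$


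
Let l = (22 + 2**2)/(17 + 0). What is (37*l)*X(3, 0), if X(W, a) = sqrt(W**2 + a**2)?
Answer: 2886/17 ≈ 169.76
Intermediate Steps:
l = 26/17 (l = (22 + 4)/17 = 26*(1/17) = 26/17 ≈ 1.5294)
(37*l)*X(3, 0) = (37*(26/17))*sqrt(3**2 + 0**2) = 962*sqrt(9 + 0)/17 = 962*sqrt(9)/17 = (962/17)*3 = 2886/17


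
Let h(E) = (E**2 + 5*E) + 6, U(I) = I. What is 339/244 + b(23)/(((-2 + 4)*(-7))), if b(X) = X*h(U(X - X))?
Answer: -14463/1708 ≈ -8.4678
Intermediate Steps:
h(E) = 6 + E**2 + 5*E
b(X) = 6*X (b(X) = X*(6 + (X - X)**2 + 5*(X - X)) = X*(6 + 0**2 + 5*0) = X*(6 + 0 + 0) = X*6 = 6*X)
339/244 + b(23)/(((-2 + 4)*(-7))) = 339/244 + (6*23)/(((-2 + 4)*(-7))) = 339*(1/244) + 138/((2*(-7))) = 339/244 + 138/(-14) = 339/244 + 138*(-1/14) = 339/244 - 69/7 = -14463/1708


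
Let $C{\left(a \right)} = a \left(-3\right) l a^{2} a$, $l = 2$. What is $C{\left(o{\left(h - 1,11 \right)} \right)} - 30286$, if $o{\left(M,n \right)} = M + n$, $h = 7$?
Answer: $-531412$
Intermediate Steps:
$C{\left(a \right)} = - 6 a^{4}$ ($C{\left(a \right)} = a \left(-3\right) 2 a^{2} a = - 3 a 2 a^{3} = - 6 a^{4}$)
$C{\left(o{\left(h - 1,11 \right)} \right)} - 30286 = - 6 \left(\left(7 - 1\right) + 11\right)^{4} - 30286 = - 6 \left(6 + 11\right)^{4} - 30286 = - 6 \cdot 17^{4} - 30286 = \left(-6\right) 83521 - 30286 = -501126 - 30286 = -531412$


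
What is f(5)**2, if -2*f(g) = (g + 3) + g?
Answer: 169/4 ≈ 42.250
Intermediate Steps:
f(g) = -3/2 - g (f(g) = -((g + 3) + g)/2 = -((3 + g) + g)/2 = -(3 + 2*g)/2 = -3/2 - g)
f(5)**2 = (-3/2 - 1*5)**2 = (-3/2 - 5)**2 = (-13/2)**2 = 169/4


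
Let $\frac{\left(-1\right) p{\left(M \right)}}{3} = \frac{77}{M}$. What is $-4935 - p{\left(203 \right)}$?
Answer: $- \frac{143082}{29} \approx -4933.9$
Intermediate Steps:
$p{\left(M \right)} = - \frac{231}{M}$ ($p{\left(M \right)} = - 3 \frac{77}{M} = - \frac{231}{M}$)
$-4935 - p{\left(203 \right)} = -4935 - - \frac{231}{203} = -4935 - \left(-231\right) \frac{1}{203} = -4935 - - \frac{33}{29} = -4935 + \frac{33}{29} = - \frac{143082}{29}$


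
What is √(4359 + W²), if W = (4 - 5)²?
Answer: 2*√1090 ≈ 66.030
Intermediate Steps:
W = 1 (W = (-1)² = 1)
√(4359 + W²) = √(4359 + 1²) = √(4359 + 1) = √4360 = 2*√1090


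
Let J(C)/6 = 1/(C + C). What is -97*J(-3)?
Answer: 97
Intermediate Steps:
J(C) = 3/C (J(C) = 6/(C + C) = 6/((2*C)) = 6*(1/(2*C)) = 3/C)
-97*J(-3) = -291/(-3) = -291*(-1)/3 = -97*(-1) = 97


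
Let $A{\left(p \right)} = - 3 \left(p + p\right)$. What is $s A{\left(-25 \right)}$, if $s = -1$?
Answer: $-150$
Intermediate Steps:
$A{\left(p \right)} = - 6 p$ ($A{\left(p \right)} = - 3 \cdot 2 p = - 6 p$)
$s A{\left(-25 \right)} = - \left(-6\right) \left(-25\right) = \left(-1\right) 150 = -150$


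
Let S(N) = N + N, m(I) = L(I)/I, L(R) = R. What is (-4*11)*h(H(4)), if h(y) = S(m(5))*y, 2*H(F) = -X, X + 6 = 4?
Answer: -88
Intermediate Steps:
X = -2 (X = -6 + 4 = -2)
H(F) = 1 (H(F) = (-1*(-2))/2 = (1/2)*2 = 1)
m(I) = 1 (m(I) = I/I = 1)
S(N) = 2*N
h(y) = 2*y (h(y) = (2*1)*y = 2*y)
(-4*11)*h(H(4)) = (-4*11)*(2*1) = -44*2 = -88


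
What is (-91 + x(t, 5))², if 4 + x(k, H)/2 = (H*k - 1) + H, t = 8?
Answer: 121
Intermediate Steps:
x(k, H) = -10 + 2*H + 2*H*k (x(k, H) = -8 + 2*((H*k - 1) + H) = -8 + 2*((-1 + H*k) + H) = -8 + 2*(-1 + H + H*k) = -8 + (-2 + 2*H + 2*H*k) = -10 + 2*H + 2*H*k)
(-91 + x(t, 5))² = (-91 + (-10 + 2*5 + 2*5*8))² = (-91 + (-10 + 10 + 80))² = (-91 + 80)² = (-11)² = 121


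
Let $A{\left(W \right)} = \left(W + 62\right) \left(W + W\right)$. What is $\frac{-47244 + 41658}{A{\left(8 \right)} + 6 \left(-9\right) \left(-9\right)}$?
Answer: $- \frac{2793}{803} \approx -3.4782$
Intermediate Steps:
$A{\left(W \right)} = 2 W \left(62 + W\right)$ ($A{\left(W \right)} = \left(62 + W\right) 2 W = 2 W \left(62 + W\right)$)
$\frac{-47244 + 41658}{A{\left(8 \right)} + 6 \left(-9\right) \left(-9\right)} = \frac{-47244 + 41658}{2 \cdot 8 \left(62 + 8\right) + 6 \left(-9\right) \left(-9\right)} = - \frac{5586}{2 \cdot 8 \cdot 70 - -486} = - \frac{5586}{1120 + 486} = - \frac{5586}{1606} = \left(-5586\right) \frac{1}{1606} = - \frac{2793}{803}$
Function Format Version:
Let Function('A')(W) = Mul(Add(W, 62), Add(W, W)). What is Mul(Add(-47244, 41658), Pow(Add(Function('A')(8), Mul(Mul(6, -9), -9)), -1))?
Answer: Rational(-2793, 803) ≈ -3.4782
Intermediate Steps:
Function('A')(W) = Mul(2, W, Add(62, W)) (Function('A')(W) = Mul(Add(62, W), Mul(2, W)) = Mul(2, W, Add(62, W)))
Mul(Add(-47244, 41658), Pow(Add(Function('A')(8), Mul(Mul(6, -9), -9)), -1)) = Mul(Add(-47244, 41658), Pow(Add(Mul(2, 8, Add(62, 8)), Mul(Mul(6, -9), -9)), -1)) = Mul(-5586, Pow(Add(Mul(2, 8, 70), Mul(-54, -9)), -1)) = Mul(-5586, Pow(Add(1120, 486), -1)) = Mul(-5586, Pow(1606, -1)) = Mul(-5586, Rational(1, 1606)) = Rational(-2793, 803)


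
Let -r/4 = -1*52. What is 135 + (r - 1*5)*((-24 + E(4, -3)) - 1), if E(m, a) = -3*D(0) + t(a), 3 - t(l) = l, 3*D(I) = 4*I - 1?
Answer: -3519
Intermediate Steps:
D(I) = -⅓ + 4*I/3 (D(I) = (4*I - 1)/3 = (-1 + 4*I)/3 = -⅓ + 4*I/3)
t(l) = 3 - l
E(m, a) = 4 - a (E(m, a) = -3*(-⅓ + (4/3)*0) + (3 - a) = -3*(-⅓ + 0) + (3 - a) = -3*(-⅓) + (3 - a) = 1 + (3 - a) = 4 - a)
r = 208 (r = -(-4)*52 = -4*(-52) = 208)
135 + (r - 1*5)*((-24 + E(4, -3)) - 1) = 135 + (208 - 1*5)*((-24 + (4 - 1*(-3))) - 1) = 135 + (208 - 5)*((-24 + (4 + 3)) - 1) = 135 + 203*((-24 + 7) - 1) = 135 + 203*(-17 - 1) = 135 + 203*(-18) = 135 - 3654 = -3519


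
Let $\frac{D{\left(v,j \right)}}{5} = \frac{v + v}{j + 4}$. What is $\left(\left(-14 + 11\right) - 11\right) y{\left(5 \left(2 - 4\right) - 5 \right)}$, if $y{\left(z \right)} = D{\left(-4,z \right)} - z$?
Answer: $- \frac{2870}{11} \approx -260.91$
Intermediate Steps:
$D{\left(v,j \right)} = \frac{10 v}{4 + j}$ ($D{\left(v,j \right)} = 5 \frac{v + v}{j + 4} = 5 \frac{2 v}{4 + j} = \frac{10 v}{4 + j}$)
$y{\left(z \right)} = - z - \frac{40}{4 + z}$ ($y{\left(z \right)} = 10 \left(-4\right) \frac{1}{4 + z} - z = - \frac{40}{4 + z} - z = - z - \frac{40}{4 + z}$)
$\left(\left(-14 + 11\right) - 11\right) y{\left(5 \left(2 - 4\right) - 5 \right)} = \left(\left(-14 + 11\right) - 11\right) \frac{-40 - \left(5 \left(2 - 4\right) - 5\right) \left(4 + \left(5 \left(2 - 4\right) - 5\right)\right)}{4 + \left(5 \left(2 - 4\right) - 5\right)} = \left(-3 - 11\right) \frac{-40 - \left(5 \left(-2\right) - 5\right) \left(4 + \left(5 \left(-2\right) - 5\right)\right)}{4 + \left(5 \left(-2\right) - 5\right)} = - 14 \frac{-40 - \left(-10 - 5\right) \left(4 - 15\right)}{4 - 15} = - 14 \frac{-40 - - 15 \left(4 - 15\right)}{4 - 15} = - 14 \frac{-40 - \left(-15\right) \left(-11\right)}{-11} = - 14 \left(- \frac{-40 - 165}{11}\right) = - 14 \left(\left(- \frac{1}{11}\right) \left(-205\right)\right) = \left(-14\right) \frac{205}{11} = - \frac{2870}{11}$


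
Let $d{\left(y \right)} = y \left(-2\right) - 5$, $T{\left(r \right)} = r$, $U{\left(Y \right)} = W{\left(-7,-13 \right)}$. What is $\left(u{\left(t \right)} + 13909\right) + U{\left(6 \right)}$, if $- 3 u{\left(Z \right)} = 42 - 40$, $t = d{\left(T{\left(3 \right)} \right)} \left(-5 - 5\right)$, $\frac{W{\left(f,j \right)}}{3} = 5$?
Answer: $\frac{41770}{3} \approx 13923.0$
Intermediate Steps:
$W{\left(f,j \right)} = 15$ ($W{\left(f,j \right)} = 3 \cdot 5 = 15$)
$U{\left(Y \right)} = 15$
$d{\left(y \right)} = -5 - 2 y$ ($d{\left(y \right)} = - 2 y - 5 = -5 - 2 y$)
$t = 110$ ($t = \left(-5 - 6\right) \left(-5 - 5\right) = \left(-11\right) \left(-10\right) = 110$)
$u{\left(Z \right)} = - \frac{2}{3}$ ($u{\left(Z \right)} = - \frac{42 - 40}{3} = \left(- \frac{1}{3}\right) 2 = - \frac{2}{3}$)
$\left(u{\left(t \right)} + 13909\right) + U{\left(6 \right)} = \left(- \frac{2}{3} + 13909\right) + 15 = \frac{41725}{3} + 15 = \frac{41770}{3}$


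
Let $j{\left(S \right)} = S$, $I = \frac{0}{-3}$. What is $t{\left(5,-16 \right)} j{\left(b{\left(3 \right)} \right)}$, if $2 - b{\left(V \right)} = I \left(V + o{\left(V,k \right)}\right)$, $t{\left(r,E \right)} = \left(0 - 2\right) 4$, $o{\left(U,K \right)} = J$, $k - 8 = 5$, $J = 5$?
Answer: $-16$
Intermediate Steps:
$k = 13$ ($k = 8 + 5 = 13$)
$o{\left(U,K \right)} = 5$
$I = 0$ ($I = 0 \left(- \frac{1}{3}\right) = 0$)
$t{\left(r,E \right)} = -8$ ($t{\left(r,E \right)} = \left(-2\right) 4 = -8$)
$b{\left(V \right)} = 2$ ($b{\left(V \right)} = 2 - 0 \left(V + 5\right) = 2 - 0 \left(5 + V\right) = 2 - 0 = 2 + 0 = 2$)
$t{\left(5,-16 \right)} j{\left(b{\left(3 \right)} \right)} = \left(-8\right) 2 = -16$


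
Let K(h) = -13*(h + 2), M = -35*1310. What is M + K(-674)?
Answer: -37114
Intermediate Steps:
M = -45850
K(h) = -26 - 13*h (K(h) = -13*(2 + h) = -26 - 13*h)
M + K(-674) = -45850 + (-26 - 13*(-674)) = -45850 + (-26 + 8762) = -45850 + 8736 = -37114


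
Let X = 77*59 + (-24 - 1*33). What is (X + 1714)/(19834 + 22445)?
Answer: 6200/42279 ≈ 0.14664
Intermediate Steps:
X = 4486 (X = 4543 + (-24 - 33) = 4543 - 57 = 4486)
(X + 1714)/(19834 + 22445) = (4486 + 1714)/(19834 + 22445) = 6200/42279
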